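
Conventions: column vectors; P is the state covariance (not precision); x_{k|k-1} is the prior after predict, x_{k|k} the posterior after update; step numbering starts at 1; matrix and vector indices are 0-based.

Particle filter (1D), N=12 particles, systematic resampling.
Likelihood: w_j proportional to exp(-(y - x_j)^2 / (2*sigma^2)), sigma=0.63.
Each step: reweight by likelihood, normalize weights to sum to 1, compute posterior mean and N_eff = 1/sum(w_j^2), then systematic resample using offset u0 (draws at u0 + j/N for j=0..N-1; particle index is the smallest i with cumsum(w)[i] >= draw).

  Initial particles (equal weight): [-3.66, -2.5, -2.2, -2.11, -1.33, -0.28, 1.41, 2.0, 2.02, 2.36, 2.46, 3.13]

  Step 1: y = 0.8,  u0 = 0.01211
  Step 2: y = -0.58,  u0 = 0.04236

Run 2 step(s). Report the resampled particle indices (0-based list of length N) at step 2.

step 1: w=[0.0000, 0.0000, 0.0000, 0.0000, 0.0026, 0.1834, 0.4989, 0.1299, 0.1223, 0.0372, 0.0248, 0.0009]  mean=1.3068  Neff=3.1606  idx=[5, 5, 5, 6, 6, 6, 6, 6, 6, 7, 8, 8]
step 2: w=[0.3282, 0.3282, 0.3282, 0.0025, 0.0025, 0.0025, 0.0025, 0.0025, 0.0025, 0.0001, 0.0001, 0.0001]  mean=-0.2541  Neff=3.0934  idx=[0, 0, 0, 0, 1, 1, 1, 1, 2, 2, 2, 2]

resampled_idx = [0, 0, 0, 0, 1, 1, 1, 1, 2, 2, 2, 2]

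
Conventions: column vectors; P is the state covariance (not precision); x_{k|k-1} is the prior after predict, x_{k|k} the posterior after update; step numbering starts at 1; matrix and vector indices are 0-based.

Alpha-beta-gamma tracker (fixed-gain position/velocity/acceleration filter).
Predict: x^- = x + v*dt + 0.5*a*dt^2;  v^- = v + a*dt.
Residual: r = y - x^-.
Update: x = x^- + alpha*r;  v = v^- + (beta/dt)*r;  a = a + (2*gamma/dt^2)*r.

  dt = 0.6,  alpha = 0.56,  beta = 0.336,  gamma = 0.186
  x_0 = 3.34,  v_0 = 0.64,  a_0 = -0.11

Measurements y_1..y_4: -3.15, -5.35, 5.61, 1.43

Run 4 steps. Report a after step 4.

step 1: x_pred=3.7042  r=-6.8542  x^+=-0.1342  v^+=-3.2644  a^+=-7.1927
step 2: x_pred=-3.3874  r=-1.9626  x^+=-4.4865  v^+=-8.6790  a^+=-9.2206
step 3: x_pred=-11.3536  r=16.9636  x^+=-1.8540  v^+=-4.7118  a^+=8.3084
step 4: x_pred=-3.1855  r=4.6155  x^+=-0.6008  v^+=2.8580  a^+=13.0778

a_post = 13.0778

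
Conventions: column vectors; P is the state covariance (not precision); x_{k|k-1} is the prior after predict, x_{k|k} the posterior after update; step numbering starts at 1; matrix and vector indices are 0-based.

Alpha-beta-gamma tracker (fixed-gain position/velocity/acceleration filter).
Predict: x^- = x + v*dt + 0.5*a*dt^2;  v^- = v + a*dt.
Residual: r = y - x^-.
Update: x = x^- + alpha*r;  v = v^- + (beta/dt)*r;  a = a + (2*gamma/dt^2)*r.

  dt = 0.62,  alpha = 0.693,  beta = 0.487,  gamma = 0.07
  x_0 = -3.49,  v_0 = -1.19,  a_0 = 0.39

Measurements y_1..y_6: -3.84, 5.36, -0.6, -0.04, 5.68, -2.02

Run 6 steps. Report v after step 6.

v_post = -2.7310

step 1: x_pred=-4.1528  r=0.3128  x^+=-3.9360  v^+=-0.7025  a^+=0.5039
step 2: x_pred=-4.2747  r=9.6347  x^+=2.4021  v^+=7.1779  a^+=4.0129
step 3: x_pred=7.6237  r=-8.2237  x^+=1.9247  v^+=3.2063  a^+=1.0178
step 4: x_pred=4.1082  r=-4.1482  x^+=1.2335  v^+=0.5790  a^+=-0.4930
step 5: x_pred=1.4977  r=4.1823  x^+=4.3960  v^+=3.5585  a^+=1.0302
step 6: x_pred=6.8003  r=-8.8203  x^+=0.6878  v^+=-2.7310  a^+=-2.1822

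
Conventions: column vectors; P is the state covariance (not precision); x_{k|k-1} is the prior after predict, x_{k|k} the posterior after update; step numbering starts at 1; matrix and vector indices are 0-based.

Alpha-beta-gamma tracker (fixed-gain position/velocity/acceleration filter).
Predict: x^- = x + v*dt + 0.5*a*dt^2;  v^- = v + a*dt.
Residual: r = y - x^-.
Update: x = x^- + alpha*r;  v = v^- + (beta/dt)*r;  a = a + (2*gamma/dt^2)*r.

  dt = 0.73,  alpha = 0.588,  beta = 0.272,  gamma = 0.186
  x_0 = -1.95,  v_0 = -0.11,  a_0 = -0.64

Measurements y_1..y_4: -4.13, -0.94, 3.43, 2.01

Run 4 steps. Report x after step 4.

step 1: x_pred=-2.2008  r=-1.9292  x^+=-3.3352  v^+=-1.2960  a^+=-1.9867
step 2: x_pred=-4.8106  r=3.8706  x^+=-2.5347  v^+=-1.3041  a^+=0.7153
step 3: x_pred=-3.2961  r=6.7261  x^+=0.6588  v^+=1.7242  a^+=5.4105
step 4: x_pred=3.3592  r=-1.3492  x^+=2.5659  v^+=5.1712  a^+=4.4687

x_post = 2.5659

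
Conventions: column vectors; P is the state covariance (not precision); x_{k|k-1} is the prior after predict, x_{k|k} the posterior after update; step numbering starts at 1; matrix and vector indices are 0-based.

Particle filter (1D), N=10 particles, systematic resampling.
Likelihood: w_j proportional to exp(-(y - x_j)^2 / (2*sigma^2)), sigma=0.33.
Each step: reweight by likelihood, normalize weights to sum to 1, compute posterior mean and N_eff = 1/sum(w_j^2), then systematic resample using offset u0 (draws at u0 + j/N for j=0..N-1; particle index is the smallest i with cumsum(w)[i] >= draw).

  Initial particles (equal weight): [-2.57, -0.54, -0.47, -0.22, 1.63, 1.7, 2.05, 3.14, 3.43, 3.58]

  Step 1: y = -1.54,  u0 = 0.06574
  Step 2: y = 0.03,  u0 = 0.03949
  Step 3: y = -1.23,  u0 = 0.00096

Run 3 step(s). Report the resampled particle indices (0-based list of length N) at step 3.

step 1: w=[0.3283, 0.4342, 0.2232, 0.0144, 0.0000, 0.0000, 0.0000, 0.0000, 0.0000, 0.0000]  mean=-1.1861  Neff=2.8878  idx=[0, 0, 0, 1, 1, 1, 1, 2, 2, 2]
step 2: w=[0.0000, 0.0000, 0.0000, 0.1215, 0.1215, 0.1215, 0.1215, 0.1713, 0.1713, 0.1713]  mean=-0.5040  Neff=6.7972  idx=[3, 4, 4, 5, 6, 7, 7, 8, 9, 9]
step 3: w=[0.1229, 0.1229, 0.1229, 0.1229, 0.1229, 0.0771, 0.0771, 0.0771, 0.0771, 0.0771]  mean=-0.5130  Neff=9.5022  idx=[0, 0, 1, 2, 3, 4, 4, 6, 7, 8]

resampled_idx = [0, 0, 1, 2, 3, 4, 4, 6, 7, 8]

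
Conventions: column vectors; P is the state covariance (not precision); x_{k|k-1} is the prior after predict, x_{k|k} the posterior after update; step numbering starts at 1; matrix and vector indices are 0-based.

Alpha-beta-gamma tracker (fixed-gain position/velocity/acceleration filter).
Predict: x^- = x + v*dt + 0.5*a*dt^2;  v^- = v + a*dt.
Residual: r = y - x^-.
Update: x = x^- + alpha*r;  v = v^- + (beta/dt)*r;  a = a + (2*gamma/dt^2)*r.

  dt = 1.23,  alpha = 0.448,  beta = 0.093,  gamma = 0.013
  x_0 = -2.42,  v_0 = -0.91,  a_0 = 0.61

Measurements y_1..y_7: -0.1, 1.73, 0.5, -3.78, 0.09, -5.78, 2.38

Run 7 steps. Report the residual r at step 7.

resid = -1.0580

step 1: x_pred=-3.0779  r=2.9779  x^+=-1.7438  v^+=0.0655  a^+=0.6612
step 2: x_pred=-1.1631  r=2.8931  x^+=0.1330  v^+=1.0975  a^+=0.7109
step 3: x_pred=2.0206  r=-1.5206  x^+=1.3394  v^+=1.8569  a^+=0.6848
step 4: x_pred=4.1413  r=-7.9213  x^+=0.5926  v^+=2.1002  a^+=0.5486
step 5: x_pred=3.5908  r=-3.5008  x^+=2.0225  v^+=2.5103  a^+=0.4885
step 6: x_pred=5.4797  r=-11.2597  x^+=0.4353  v^+=2.2598  a^+=0.2950
step 7: x_pred=3.4380  r=-1.0580  x^+=2.9640  v^+=2.5426  a^+=0.2768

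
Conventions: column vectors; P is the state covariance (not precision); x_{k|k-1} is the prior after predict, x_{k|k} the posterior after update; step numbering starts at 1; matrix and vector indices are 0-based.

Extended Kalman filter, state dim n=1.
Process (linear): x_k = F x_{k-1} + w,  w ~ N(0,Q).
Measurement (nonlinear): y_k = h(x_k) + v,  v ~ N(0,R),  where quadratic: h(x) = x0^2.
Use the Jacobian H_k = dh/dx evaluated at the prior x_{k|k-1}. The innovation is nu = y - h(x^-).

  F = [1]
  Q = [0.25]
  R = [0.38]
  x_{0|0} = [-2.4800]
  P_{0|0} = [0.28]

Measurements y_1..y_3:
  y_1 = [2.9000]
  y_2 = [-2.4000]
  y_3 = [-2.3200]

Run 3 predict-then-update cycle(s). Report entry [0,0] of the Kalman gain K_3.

step 1: x^-=[-2.4800]  P^-=[0.5300]  H_jac=[-4.9600]  S=[13.4188]  K=[-0.1959]  nu=[-3.2504]  x^+=[-1.8432]  P^+=[0.0150]
step 2: x^-=[-1.8432]  P^-=[0.2650]  H_jac=[-3.6865]  S=[3.9815]  K=[-0.2454]  nu=[-5.7975]  x^+=[-0.4207]  P^+=[0.0253]
step 3: x^-=[-0.4207]  P^-=[0.2753]  H_jac=[-0.8414]  S=[0.5749]  K=[-0.4029]  nu=[-2.4970]  x^+=[0.5854]  P^+=[0.1820]

K[0,0] = -0.4029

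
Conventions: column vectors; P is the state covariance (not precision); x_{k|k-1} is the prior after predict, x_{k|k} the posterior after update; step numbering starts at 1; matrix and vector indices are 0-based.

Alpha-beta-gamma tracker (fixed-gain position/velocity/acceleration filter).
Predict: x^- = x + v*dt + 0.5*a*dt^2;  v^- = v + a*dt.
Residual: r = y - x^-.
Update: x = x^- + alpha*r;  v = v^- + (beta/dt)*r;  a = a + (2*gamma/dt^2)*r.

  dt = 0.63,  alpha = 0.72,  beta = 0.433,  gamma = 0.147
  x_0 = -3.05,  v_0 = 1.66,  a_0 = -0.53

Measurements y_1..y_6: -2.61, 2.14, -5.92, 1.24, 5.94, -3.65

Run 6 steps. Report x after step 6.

x_post = -0.4279

step 1: x_pred=-2.1094  r=-0.5006  x^+=-2.4698  v^+=0.9820  a^+=-0.9008
step 2: x_pred=-2.0299  r=4.1699  x^+=0.9724  v^+=3.2805  a^+=2.1880
step 3: x_pred=3.4733  r=-9.3933  x^+=-3.2899  v^+=-1.7971  a^+=-4.7700
step 4: x_pred=-5.3687  r=6.6087  x^+=-0.6104  v^+=-0.2601  a^+=0.1253
step 5: x_pred=-0.7494  r=6.6894  x^+=4.0670  v^+=4.4165  a^+=5.0804
step 6: x_pred=7.8576  r=-11.5076  x^+=-0.4279  v^+=-0.2920  a^+=-3.4437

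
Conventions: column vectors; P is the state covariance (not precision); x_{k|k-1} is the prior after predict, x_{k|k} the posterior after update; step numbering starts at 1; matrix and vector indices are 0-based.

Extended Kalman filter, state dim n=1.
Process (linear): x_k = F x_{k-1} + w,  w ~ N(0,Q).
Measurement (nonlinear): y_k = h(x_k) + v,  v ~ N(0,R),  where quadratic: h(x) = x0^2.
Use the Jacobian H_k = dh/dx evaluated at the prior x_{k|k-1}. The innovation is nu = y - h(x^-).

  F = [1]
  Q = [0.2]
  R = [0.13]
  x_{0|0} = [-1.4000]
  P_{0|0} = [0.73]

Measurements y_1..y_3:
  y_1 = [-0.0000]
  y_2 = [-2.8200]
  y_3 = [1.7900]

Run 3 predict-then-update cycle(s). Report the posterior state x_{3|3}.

step 1: x^-=[-1.4000]  P^-=[0.9300]  H_jac=[-2.8000]  S=[7.4212]  K=[-0.3509]  nu=[-1.9600]  x^+=[-0.7123]  P^+=[0.0163]
step 2: x^-=[-0.7123]  P^-=[0.2163]  H_jac=[-1.4245]  S=[0.5689]  K=[-0.5416]  nu=[-3.3273]  x^+=[1.0897]  P^+=[0.0494]
step 3: x^-=[1.0897]  P^-=[0.2494]  H_jac=[2.1795]  S=[1.3148]  K=[0.4135]  nu=[0.6025]  x^+=[1.3388]  P^+=[0.0247]

x_post = [1.3388]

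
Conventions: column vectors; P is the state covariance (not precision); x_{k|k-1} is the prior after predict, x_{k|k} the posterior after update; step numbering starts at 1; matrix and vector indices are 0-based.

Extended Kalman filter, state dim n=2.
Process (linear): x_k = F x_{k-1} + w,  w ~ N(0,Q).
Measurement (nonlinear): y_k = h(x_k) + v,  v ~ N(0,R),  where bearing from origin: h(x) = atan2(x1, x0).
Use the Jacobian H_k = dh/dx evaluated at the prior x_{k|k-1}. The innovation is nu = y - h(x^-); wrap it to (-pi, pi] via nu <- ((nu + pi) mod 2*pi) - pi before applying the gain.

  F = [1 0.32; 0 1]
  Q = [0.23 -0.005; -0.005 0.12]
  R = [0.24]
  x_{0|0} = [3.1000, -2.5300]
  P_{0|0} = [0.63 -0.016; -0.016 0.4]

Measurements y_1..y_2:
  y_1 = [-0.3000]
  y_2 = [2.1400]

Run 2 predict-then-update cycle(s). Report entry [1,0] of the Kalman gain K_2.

step 1: x^-=[2.2904, -2.5300]  P^-=[0.8907 0.1070; 0.1070 0.5200]  H_jac=[0.2172 0.1967]  S=[0.3113]  K=[0.6892; 0.4032]  nu=[0.5351]  x^+=[2.6592, -2.3143]  P^+=[0.7429 0.0205; 0.0205 0.4694]
step 2: x^-=[1.9186, -2.3143]  P^-=[1.0341 0.1657; 0.1657 0.5894]  H_jac=[0.2561 0.2123]  S=[0.3524]  K=[0.8513; 0.4755]  nu=[3.0186]  x^+=[4.4883, -0.8789]  P^+=[0.7787 0.0231; 0.0231 0.5097]

K[1,0] = 0.4755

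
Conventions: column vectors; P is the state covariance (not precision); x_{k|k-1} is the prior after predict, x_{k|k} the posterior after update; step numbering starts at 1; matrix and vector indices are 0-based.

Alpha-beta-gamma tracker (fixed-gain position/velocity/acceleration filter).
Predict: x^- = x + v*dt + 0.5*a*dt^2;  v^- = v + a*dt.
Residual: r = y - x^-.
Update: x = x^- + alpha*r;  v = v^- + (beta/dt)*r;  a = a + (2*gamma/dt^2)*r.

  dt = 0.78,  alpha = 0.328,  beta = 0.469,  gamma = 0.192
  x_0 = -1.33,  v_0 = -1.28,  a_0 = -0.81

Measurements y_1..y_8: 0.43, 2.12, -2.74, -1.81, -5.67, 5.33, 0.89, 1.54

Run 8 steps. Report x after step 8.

x_post = 1.4420

step 1: x_pred=-2.5748  r=3.0048  x^+=-1.5892  v^+=-0.1051  a^+=1.0865
step 2: x_pred=-1.3407  r=3.4607  x^+=-0.2056  v^+=2.8233  a^+=3.2708
step 3: x_pred=2.9915  r=-5.7315  x^+=1.1116  v^+=1.9282  a^+=-0.3468
step 4: x_pred=2.5101  r=-4.3201  x^+=1.0931  v^+=-0.9399  a^+=-3.0735
step 5: x_pred=-0.5750  r=-5.0950  x^+=-2.2461  v^+=-6.4007  a^+=-6.2893
step 6: x_pred=-9.1519  r=14.4819  x^+=-4.4018  v^+=-2.5986  a^+=2.8512
step 7: x_pred=-5.5615  r=6.4515  x^+=-3.4454  v^+=3.5044  a^+=6.9231
step 8: x_pred=1.3941  r=0.1459  x^+=1.4420  v^+=8.9922  a^+=7.0152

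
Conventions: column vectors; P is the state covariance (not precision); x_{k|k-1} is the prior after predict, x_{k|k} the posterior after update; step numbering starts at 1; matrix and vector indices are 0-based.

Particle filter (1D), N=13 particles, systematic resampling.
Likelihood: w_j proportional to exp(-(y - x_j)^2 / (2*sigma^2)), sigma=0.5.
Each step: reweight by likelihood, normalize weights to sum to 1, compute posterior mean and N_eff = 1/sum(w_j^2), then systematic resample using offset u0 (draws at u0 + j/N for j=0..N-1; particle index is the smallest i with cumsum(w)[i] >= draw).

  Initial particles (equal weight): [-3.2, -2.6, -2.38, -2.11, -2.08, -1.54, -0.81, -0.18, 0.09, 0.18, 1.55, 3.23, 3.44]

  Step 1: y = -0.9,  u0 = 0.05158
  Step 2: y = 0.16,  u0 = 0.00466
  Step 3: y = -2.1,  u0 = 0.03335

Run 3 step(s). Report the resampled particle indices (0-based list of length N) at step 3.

step 1: w=[0.0000, 0.0014, 0.0058, 0.0249, 0.0287, 0.2052, 0.4581, 0.1651, 0.0656, 0.0452, 0.0000, 0.0000, 0.0000]  mean=-0.8327  Neff=3.4843  idx=[4, 5, 5, 6, 6, 6, 6, 6, 6, 7, 7, 8, 9]
step 2: w=[0.0000, 0.0007, 0.0007, 0.0339, 0.0339, 0.0339, 0.0339, 0.0339, 0.0339, 0.1765, 0.1765, 0.2202, 0.2222]  mean=-0.1705  Neff=5.9864  idx=[3, 5, 7, 9, 9, 10, 10, 10, 11, 11, 11, 12, 12]
step 3: w=[0.3231, 0.3231, 0.3231, 0.0057, 0.0057, 0.0057, 0.0057, 0.0057, 0.0006, 0.0006, 0.0006, 0.0003, 0.0003]  mean=-0.7900  Neff=3.1914  idx=[0, 0, 0, 0, 1, 1, 1, 1, 2, 2, 2, 2, 2]

resampled_idx = [0, 0, 0, 0, 1, 1, 1, 1, 2, 2, 2, 2, 2]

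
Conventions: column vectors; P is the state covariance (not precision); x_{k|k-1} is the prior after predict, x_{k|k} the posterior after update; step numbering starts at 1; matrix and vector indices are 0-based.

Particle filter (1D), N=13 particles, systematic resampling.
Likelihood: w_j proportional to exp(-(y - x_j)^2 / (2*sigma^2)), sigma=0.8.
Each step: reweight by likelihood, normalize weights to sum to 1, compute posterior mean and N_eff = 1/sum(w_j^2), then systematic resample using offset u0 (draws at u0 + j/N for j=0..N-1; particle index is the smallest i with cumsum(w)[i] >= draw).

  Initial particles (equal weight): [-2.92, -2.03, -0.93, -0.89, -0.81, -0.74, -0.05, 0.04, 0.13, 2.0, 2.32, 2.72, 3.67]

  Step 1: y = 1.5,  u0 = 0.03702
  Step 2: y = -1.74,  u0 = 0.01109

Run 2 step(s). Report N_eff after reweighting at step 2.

N_eff = 2.8844

step 1: w=[0.0000, 0.0000, 0.0042, 0.0048, 0.0065, 0.0083, 0.0643, 0.0794, 0.0969, 0.3454, 0.2483, 0.1313, 0.0106]  mean=1.6557  Neff=4.5814  idx=[6, 7, 8, 9, 9, 9, 9, 9, 10, 10, 10, 11, 11]
step 2: w=[0.4183, 0.3277, 0.2536, 0.0001, 0.0001, 0.0001, 0.0001, 0.0001, 0.0000, 0.0000, 0.0000, 0.0000, 0.0000]  mean=0.0259  Neff=2.8844  idx=[0, 0, 0, 0, 0, 0, 1, 1, 1, 1, 2, 2, 2]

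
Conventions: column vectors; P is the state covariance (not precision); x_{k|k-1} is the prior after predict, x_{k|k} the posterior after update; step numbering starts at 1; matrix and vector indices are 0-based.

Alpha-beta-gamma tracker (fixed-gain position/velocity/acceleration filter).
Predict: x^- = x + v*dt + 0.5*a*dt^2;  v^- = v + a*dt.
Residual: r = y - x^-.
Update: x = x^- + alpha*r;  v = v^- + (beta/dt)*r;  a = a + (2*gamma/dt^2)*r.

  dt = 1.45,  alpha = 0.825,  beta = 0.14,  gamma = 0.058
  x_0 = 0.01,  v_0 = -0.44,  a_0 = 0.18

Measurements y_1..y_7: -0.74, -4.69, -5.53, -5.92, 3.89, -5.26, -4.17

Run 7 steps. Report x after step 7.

step 1: x_pred=-0.4388  r=-0.3012  x^+=-0.6873  v^+=-0.2081  a^+=0.1634
step 2: x_pred=-0.8173  r=-3.8727  x^+=-4.0123  v^+=-0.3451  a^+=-0.0503
step 3: x_pred=-4.5655  r=-0.9645  x^+=-5.3612  v^+=-0.5111  a^+=-0.1035
step 4: x_pred=-6.2112  r=0.2912  x^+=-5.9710  v^+=-0.6331  a^+=-0.0874
step 5: x_pred=-6.9809  r=10.8709  x^+=1.9876  v^+=0.2897  a^+=0.5123
step 6: x_pred=2.9463  r=-8.2063  x^+=-3.8239  v^+=0.2403  a^+=0.0596
step 7: x_pred=-3.4129  r=-0.7571  x^+=-4.0375  v^+=0.2536  a^+=0.0178

x_post = -4.0375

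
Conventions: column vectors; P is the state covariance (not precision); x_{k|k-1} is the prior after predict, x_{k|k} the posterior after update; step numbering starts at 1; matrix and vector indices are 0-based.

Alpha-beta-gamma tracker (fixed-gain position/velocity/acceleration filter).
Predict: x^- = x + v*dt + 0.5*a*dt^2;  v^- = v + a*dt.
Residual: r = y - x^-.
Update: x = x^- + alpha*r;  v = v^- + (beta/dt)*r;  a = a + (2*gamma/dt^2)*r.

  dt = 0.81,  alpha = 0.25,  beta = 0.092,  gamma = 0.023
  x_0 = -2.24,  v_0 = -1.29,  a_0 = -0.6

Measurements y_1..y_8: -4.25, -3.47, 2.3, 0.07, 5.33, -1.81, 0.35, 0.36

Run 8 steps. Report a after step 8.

step 1: x_pred=-3.4817  r=-0.7683  x^+=-3.6738  v^+=-1.8633  a^+=-0.6539
step 2: x_pred=-5.3975  r=1.9275  x^+=-4.9157  v^+=-2.1740  a^+=-0.5187
step 3: x_pred=-6.8467  r=9.1467  x^+=-4.5600  v^+=-1.5552  a^+=0.1226
step 4: x_pred=-5.7796  r=5.8496  x^+=-4.3172  v^+=-0.7916  a^+=0.5327
step 5: x_pred=-4.7836  r=10.1136  x^+=-2.2552  v^+=0.7886  a^+=1.2418
step 6: x_pred=-1.2091  r=-0.6009  x^+=-1.3593  v^+=1.7262  a^+=1.1996
step 7: x_pred=0.4325  r=-0.0825  x^+=0.4118  v^+=2.6885  a^+=1.1939
step 8: x_pred=2.9812  r=-2.6212  x^+=2.3259  v^+=3.3578  a^+=1.0101

a_post = 1.0101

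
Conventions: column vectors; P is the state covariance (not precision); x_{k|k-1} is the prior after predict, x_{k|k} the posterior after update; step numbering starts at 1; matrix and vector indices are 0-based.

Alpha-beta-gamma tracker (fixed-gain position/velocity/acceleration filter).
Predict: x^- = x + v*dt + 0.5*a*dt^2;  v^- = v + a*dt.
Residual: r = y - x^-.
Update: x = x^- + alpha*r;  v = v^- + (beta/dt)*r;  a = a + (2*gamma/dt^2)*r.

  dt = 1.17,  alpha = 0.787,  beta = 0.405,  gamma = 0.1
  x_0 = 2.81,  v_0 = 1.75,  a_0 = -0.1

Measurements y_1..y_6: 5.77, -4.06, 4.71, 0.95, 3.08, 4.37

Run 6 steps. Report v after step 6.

v_post = 0.6564

step 1: x_pred=4.7891  r=0.9809  x^+=5.5611  v^+=1.9726  a^+=0.0433
step 2: x_pred=7.8986  r=-11.9586  x^+=-1.5128  v^+=-2.1163  a^+=-1.7039
step 3: x_pred=-5.1551  r=9.8651  x^+=2.6087  v^+=-0.6950  a^+=-0.2626
step 4: x_pred=1.6159  r=-0.6659  x^+=1.0918  v^+=-1.2327  a^+=-0.3598
step 5: x_pred=-0.5967  r=3.6767  x^+=2.2969  v^+=-0.3810  a^+=0.1773
step 6: x_pred=1.9725  r=2.3975  x^+=3.8593  v^+=0.6564  a^+=0.5276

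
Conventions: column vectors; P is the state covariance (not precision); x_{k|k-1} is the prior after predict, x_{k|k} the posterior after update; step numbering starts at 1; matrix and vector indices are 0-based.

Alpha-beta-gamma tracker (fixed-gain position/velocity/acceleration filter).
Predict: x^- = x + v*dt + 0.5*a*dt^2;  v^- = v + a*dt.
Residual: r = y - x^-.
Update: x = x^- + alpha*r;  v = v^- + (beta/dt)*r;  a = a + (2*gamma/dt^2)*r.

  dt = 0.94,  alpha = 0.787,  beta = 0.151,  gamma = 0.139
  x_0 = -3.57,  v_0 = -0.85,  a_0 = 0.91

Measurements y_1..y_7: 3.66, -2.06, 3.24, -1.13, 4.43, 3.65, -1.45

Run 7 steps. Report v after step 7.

step 1: x_pred=-3.9670  r=7.6270  x^+=2.0355  v^+=1.2306  a^+=3.3096
step 2: x_pred=4.6544  r=-6.7144  x^+=-0.6298  v^+=3.2630  a^+=1.1971
step 3: x_pred=2.9663  r=0.2737  x^+=3.1817  v^+=4.4323  a^+=1.2832
step 4: x_pred=7.9150  r=-9.0450  x^+=0.7966  v^+=4.1855  a^+=-1.5625
step 5: x_pred=4.0407  r=0.3893  x^+=4.3471  v^+=2.7793  a^+=-1.4400
step 6: x_pred=6.3234  r=-2.6734  x^+=4.2194  v^+=0.9962  a^+=-2.2811
step 7: x_pred=4.1481  r=-5.5981  x^+=-0.2576  v^+=-2.0473  a^+=-4.0424

v_post = -2.0473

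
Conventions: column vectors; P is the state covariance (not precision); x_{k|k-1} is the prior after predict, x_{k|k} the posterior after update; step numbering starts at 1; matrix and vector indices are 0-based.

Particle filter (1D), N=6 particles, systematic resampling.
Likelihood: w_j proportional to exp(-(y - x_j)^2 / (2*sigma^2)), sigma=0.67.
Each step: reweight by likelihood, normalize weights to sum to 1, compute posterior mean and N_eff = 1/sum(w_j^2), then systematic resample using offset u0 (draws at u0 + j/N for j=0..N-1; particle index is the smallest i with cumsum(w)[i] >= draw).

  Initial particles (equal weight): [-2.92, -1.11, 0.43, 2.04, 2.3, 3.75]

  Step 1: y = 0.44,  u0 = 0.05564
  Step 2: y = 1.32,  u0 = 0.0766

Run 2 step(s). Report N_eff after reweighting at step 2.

step 1: w=[0.0000, 0.0600, 0.8712, 0.0503, 0.0185, 0.0000]  mean=0.4532  Neff=1.3064  idx=[1, 2, 2, 2, 2, 2]
step 2: w=[0.0007, 0.1999, 0.1999, 0.1999, 0.1999, 0.1999]  mean=0.4290  Neff=5.0067  idx=[1, 2, 3, 3, 4, 5]

N_eff = 5.0067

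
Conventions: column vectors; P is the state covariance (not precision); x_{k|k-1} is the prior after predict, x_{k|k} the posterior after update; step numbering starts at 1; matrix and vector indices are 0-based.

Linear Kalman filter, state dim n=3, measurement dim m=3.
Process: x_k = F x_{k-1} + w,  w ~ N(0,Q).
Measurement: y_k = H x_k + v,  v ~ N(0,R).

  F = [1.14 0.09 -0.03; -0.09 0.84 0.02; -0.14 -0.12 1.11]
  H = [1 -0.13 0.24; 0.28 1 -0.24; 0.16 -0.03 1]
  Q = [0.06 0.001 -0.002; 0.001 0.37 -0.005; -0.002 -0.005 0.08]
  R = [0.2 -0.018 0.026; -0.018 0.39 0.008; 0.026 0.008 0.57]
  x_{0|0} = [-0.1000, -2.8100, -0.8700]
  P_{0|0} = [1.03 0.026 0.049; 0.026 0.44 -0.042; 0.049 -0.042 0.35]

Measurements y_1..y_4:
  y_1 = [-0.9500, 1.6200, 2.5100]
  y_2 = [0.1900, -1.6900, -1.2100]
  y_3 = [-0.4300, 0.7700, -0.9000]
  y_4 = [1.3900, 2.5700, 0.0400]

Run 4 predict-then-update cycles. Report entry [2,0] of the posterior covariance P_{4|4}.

P_post[2,0] = -0.0506

step 1: x^-=[-0.3408, -2.3688, -0.6145]  P^-=[1.4047 -0.0447 -0.1288; -0.0447 0.6834 -0.0755; -0.1288 -0.0755 0.5346]  S=[1.6015 0.2144 0.2606; 0.2144 1.2429 -0.1918; 0.2606 -0.1918 1.1049]  K=[0.8566 0.1439 -0.0890; -0.1828 0.5941 0.0529; -0.0540 -0.1126 0.4604]  nu=[-0.7697, 3.9367, 3.1080]  x^+=[-0.7105, 0.2751, 0.4148]  P^+=[0.1769 -0.0231 -0.0563; -0.0231 0.2518 0.0414; -0.0563 0.0414 0.2704]
step 2: x^-=[-0.7976, 0.3034, 0.5269]  P^-=[0.2911 -0.0226 -0.1057; -0.0226 0.5543 0.0246; -0.1057 0.0246 0.4259]  S=[0.4786 -0.0299 0.0649; -0.0299 0.9814 -0.1020; 0.0649 -0.1020 0.9688]  K=[0.5794 0.0943 -0.0893; -0.1608 0.5551 0.0737; -0.0752 -0.0680 0.4193]  nu=[0.9006, -1.6436, -1.6001]  x^+=[-0.2879, -0.8717, -0.1001]  P^+=[0.1223 -0.0219 -0.0553; -0.0219 0.2388 0.0529; -0.0553 0.0529 0.2469]
step 3: x^-=[-0.4036, -0.7084, 0.0338]  P^-=[0.2201 -0.0171 -0.0938; -0.0171 0.5449 0.0352; -0.0938 0.0352 0.3924]  S=[0.4091 -0.0405 0.0562; -0.0405 0.9609 -0.0825; 0.0562 -0.0825 0.9366]  K=[0.5083 0.0839 -0.0851; -0.1497 0.5534 0.0749; -0.0709 -0.0573 0.4011]  nu=[-0.1266, 1.5995, -0.8905]  x^+=[-0.2580, 0.1291, -0.4060]  P^+=[0.1080 -0.0199 -0.0525; -0.0199 0.2376 0.0536; -0.0525 0.0536 0.2363]
step 4: x^-=[-0.2703, 0.1235, -0.4300]  P^-=[0.2016 -0.0138 -0.0878; -0.0138 0.5436 0.0350; -0.0878 0.0350 0.3781]  S=[0.3919 -0.0426 0.0559; -0.0426 0.9585 -0.0781; 0.0559 -0.0781 0.9237]  K=[0.4859 0.0814 -0.0822; -0.1443 0.5539 0.0734; -0.0659 -0.0548 0.3923]  nu=[1.7796, 2.4190, 0.5169]  x^+=[0.7489, 1.2446, -0.4770]  P^+=[0.1033 -0.0187 -0.0506; -0.0187 0.2371 0.0526; -0.0506 0.0526 0.2312]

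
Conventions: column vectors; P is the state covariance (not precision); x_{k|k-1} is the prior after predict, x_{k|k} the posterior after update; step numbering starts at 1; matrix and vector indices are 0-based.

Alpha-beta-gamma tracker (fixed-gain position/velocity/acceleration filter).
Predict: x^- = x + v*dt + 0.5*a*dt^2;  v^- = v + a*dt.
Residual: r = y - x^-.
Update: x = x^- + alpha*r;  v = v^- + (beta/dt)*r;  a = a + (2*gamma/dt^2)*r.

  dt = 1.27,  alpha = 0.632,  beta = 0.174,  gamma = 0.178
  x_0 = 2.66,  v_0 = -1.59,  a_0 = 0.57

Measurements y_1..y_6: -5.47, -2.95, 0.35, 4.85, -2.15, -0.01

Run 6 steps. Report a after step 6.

a_post = -0.2408

step 1: x_pred=1.1004  r=-6.5704  x^+=-3.0521  v^+=-1.7663  a^+=-0.8802
step 2: x_pred=-6.0051  r=3.0551  x^+=-4.0743  v^+=-2.4656  a^+=-0.2059
step 3: x_pred=-7.3716  r=7.7216  x^+=-2.4916  v^+=-1.6691  a^+=1.4984
step 4: x_pred=-3.4029  r=8.2529  x^+=1.8129  v^+=1.3646  a^+=3.3200
step 5: x_pred=6.2234  r=-8.3734  x^+=0.9314  v^+=4.4338  a^+=1.4719
step 6: x_pred=7.7493  r=-7.7593  x^+=2.8454  v^+=5.2400  a^+=-0.2408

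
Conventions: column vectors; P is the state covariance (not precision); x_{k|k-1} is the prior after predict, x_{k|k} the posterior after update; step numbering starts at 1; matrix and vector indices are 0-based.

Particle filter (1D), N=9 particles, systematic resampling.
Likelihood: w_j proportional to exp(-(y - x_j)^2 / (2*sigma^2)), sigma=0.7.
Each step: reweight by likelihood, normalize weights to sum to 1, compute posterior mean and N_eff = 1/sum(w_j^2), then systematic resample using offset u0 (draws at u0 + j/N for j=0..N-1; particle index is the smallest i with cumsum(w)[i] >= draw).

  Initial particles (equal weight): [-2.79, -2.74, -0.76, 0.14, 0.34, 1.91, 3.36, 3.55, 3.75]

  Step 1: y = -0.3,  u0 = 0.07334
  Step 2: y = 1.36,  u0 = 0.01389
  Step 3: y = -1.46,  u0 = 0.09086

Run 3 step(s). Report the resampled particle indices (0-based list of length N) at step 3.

resampled_idx = [0, 0, 0, 0, 0, 1, 3, 5, 8]

step 1: w=[0.0008, 0.0010, 0.3510, 0.3575, 0.2868, 0.0030, 0.0000, 0.0000, 0.0000]  mean=-0.1184  Neff=3.0009  idx=[2, 2, 2, 3, 3, 3, 4, 4, 4]
step 2: w=[0.0059, 0.0059, 0.0059, 0.1269, 0.1269, 0.1269, 0.2005, 0.2005, 0.2005]  mean=0.2443  Neff=5.9160  idx=[2, 3, 4, 5, 6, 6, 7, 7, 8]
step 3: w=[0.6006, 0.0726, 0.0726, 0.0726, 0.0363, 0.0363, 0.0363, 0.0363, 0.0363]  mean=-0.3642  Neff=2.6103  idx=[0, 0, 0, 0, 0, 1, 3, 5, 8]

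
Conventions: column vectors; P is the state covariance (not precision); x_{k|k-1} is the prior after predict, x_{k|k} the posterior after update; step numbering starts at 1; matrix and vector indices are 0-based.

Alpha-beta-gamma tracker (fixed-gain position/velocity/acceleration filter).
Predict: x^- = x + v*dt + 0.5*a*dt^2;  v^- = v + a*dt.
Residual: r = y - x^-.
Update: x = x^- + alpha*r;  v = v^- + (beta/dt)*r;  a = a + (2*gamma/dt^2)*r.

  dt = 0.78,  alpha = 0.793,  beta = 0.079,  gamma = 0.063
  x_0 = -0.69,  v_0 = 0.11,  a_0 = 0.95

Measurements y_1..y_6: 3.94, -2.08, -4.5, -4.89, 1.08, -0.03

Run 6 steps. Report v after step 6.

step 1: x_pred=-0.3152  r=4.2552  x^+=3.0592  v^+=1.2820  a^+=1.8313
step 2: x_pred=4.6162  r=-6.6962  x^+=-0.6939  v^+=2.0322  a^+=0.4445
step 3: x_pred=1.0264  r=-5.5264  x^+=-3.3560  v^+=1.8191  a^+=-0.7000
step 4: x_pred=-2.1501  r=-2.7399  x^+=-4.3228  v^+=0.9956  a^+=-1.2675
step 5: x_pred=-3.9319  r=5.0119  x^+=0.0425  v^+=0.5145  a^+=-0.2295
step 6: x_pred=0.3741  r=-0.4041  x^+=0.0536  v^+=0.2946  a^+=-0.3132

v_post = 0.2946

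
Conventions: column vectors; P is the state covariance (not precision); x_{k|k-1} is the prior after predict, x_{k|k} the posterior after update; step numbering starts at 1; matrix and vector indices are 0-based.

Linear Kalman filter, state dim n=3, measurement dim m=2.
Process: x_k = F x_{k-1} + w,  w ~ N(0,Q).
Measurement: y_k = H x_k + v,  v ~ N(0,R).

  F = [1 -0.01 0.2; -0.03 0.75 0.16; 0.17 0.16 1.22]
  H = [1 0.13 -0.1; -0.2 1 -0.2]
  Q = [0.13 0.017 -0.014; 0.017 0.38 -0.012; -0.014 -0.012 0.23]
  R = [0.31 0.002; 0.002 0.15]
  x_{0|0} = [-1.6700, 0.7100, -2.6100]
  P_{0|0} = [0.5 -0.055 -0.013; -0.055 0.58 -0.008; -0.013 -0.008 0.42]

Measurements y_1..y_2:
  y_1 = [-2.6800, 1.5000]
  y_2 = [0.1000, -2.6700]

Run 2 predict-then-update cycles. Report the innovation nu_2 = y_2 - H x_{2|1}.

step 1: x^-=[-2.1991, 0.1650, -3.3545]  P^-=[0.6428 -0.0334 0.1474; -0.0334 0.7181 0.1229; 0.1474 0.1229 0.8729]  S=[0.9323 -0.0903; -0.0903 0.9047]  K=[0.6548 -0.1462; 0.1273 0.7867; 0.0736 -0.0824]  nu=[-0.8378, 0.2243]  x^+=[-2.7805, 0.2348, -3.4347]  P^+=[0.2064 0.0378 0.0857; 0.0378 0.1612 0.1771; 0.0857 0.1771 0.8606]
step 2: x^-=[-3.4698, -0.2901, -4.6254]  P^-=[0.4036 0.1050 0.3478; 0.1050 0.5329 0.3447; 0.3478 0.3447 1.6278]  S=[0.6877 0.0193; 0.0193 0.6121]  K=[0.5588 -0.0917; 0.1831 0.7179; 0.3368 -0.0931]  nu=[3.1450, -3.9990]  x^+=[-1.3459, -2.5850, -3.1941]  P^+=[0.1857 0.0675 0.2147; 0.0675 0.1893 0.3388; 0.2147 0.3388 1.5457]

innov = [3.1450, -3.9990]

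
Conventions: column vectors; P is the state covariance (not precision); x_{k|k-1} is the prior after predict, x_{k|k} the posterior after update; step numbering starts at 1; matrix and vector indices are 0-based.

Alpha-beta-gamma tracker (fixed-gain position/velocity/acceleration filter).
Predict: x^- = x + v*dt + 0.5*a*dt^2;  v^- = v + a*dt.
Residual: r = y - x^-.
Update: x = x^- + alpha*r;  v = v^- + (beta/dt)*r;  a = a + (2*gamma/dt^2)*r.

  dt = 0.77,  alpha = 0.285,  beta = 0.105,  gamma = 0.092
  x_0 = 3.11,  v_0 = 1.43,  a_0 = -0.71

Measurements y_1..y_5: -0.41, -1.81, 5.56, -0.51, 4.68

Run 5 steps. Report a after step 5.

a_post = 2.4653

step 1: x_pred=4.0006  r=-4.4106  x^+=2.7436  v^+=0.2819  a^+=-2.0788
step 2: x_pred=2.3444  r=-4.1544  x^+=1.1604  v^+=-1.8853  a^+=-3.3680
step 3: x_pred=-1.2898  r=6.8498  x^+=0.6624  v^+=-3.5447  a^+=-1.2423
step 4: x_pred=-2.4353  r=1.9253  x^+=-1.8866  v^+=-4.2387  a^+=-0.6448
step 5: x_pred=-5.3415  r=10.0215  x^+=-2.4854  v^+=-3.3686  a^+=2.4653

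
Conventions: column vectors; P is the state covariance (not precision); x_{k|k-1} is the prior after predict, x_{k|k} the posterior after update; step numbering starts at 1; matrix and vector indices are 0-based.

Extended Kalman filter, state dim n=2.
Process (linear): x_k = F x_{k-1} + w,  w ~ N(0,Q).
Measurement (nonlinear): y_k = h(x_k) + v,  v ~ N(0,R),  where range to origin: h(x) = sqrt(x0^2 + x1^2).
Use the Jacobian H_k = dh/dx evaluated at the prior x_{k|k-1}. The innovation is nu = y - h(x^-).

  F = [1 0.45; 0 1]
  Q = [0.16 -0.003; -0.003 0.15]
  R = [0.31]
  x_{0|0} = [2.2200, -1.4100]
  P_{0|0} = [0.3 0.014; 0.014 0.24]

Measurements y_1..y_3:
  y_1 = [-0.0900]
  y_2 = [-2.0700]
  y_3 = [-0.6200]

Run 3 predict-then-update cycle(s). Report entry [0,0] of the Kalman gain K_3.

step 1: x^-=[1.5855, -1.4100]  P^-=[0.5212 0.1190; 0.1190 0.3900]  H_jac=[0.7473 -0.6645]  S=[0.6551]  K=[0.4738; -0.2599]  nu=[-2.2118]  x^+=[0.5375, -0.8352]  P^+=[0.3741 0.1997; 0.1997 0.3458]
step 2: x^-=[0.1617, -0.8352]  P^-=[0.7838 0.3523; 0.3523 0.4958]  H_jac=[0.1901 -0.9818]  S=[0.6847]  K=[-0.2875; -0.6131]  nu=[-2.9207]  x^+=[1.0014, 0.9554]  P^+=[0.7272 0.2316; 0.2316 0.2384]
step 3: x^-=[1.4313, 0.9554]  P^-=[1.1439 0.3359; 0.3359 0.3884]  H_jac=[0.8317 0.5552]  S=[1.5312]  K=[0.7431; 0.3233]  nu=[-2.3409]  x^+=[-0.3083, 0.1987]  P^+=[0.2983 -0.0320; -0.0320 0.2284]

K[0,0] = 0.7431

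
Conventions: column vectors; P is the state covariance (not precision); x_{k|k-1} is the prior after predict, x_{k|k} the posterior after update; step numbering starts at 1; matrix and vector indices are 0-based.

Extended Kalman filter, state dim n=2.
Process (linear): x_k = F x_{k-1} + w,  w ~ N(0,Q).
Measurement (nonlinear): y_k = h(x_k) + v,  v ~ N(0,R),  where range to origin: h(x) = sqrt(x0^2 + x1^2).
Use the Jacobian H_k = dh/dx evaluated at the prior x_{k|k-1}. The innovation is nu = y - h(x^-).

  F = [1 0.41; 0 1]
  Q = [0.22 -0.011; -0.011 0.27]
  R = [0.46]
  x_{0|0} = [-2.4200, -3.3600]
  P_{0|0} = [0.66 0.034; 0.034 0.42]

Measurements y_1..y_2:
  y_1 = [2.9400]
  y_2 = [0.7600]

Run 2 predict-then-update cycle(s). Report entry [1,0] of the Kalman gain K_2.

K[1,0] = -0.3699

step 1: x^-=[-3.7976, -3.3600]  P^-=[0.9785 0.1952; 0.1952 0.6900]  H_jac=[-0.7489 -0.6626]  S=[1.5056]  K=[-0.5727; -0.4008]  nu=[-2.1306]  x^+=[-2.5775, -2.5061]  P^+=[0.4848 -0.1503; -0.1503 0.4482]
step 2: x^-=[-3.6050, -2.5061]  P^-=[0.6568 0.0224; 0.0224 0.7182]  H_jac=[-0.8211 -0.5708]  S=[1.1578]  K=[-0.4768; -0.3699]  nu=[-3.6305]  x^+=[-1.8738, -1.1630]  P^+=[0.3935 -0.1818; -0.1818 0.5597]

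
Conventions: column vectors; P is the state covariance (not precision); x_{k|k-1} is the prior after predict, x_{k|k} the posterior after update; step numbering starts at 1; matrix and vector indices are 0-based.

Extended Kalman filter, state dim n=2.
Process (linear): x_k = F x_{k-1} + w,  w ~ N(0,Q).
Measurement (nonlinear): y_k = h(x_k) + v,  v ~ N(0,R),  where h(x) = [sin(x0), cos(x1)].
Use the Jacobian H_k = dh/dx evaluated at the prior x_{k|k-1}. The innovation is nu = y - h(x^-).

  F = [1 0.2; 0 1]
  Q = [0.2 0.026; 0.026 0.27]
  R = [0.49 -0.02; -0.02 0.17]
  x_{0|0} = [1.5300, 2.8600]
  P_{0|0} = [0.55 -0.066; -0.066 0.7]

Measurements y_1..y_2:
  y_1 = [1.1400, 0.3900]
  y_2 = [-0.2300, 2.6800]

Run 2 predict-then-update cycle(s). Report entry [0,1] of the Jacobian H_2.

H_jac[0,1] = 0.0000

step 1: x^-=[2.1020, 2.8600]  P^-=[0.7516 0.1000; 0.1000 0.9700]  H_jac=[-0.5066 0.0000; 0.0000 -0.2779]  S=[0.6829 -0.0059; -0.0059 0.2449]  K=[-0.5587 -0.1270; -0.0837 -1.1027]  nu=[0.2778, 1.3506]  x^+=[1.7753, 1.3475]  P^+=[0.5354 0.0375; 0.0375 0.6685]
step 2: x^-=[2.0448, 1.3475]  P^-=[0.7771 0.1972; 0.1972 0.9385]  H_jac=[-0.4565 0.0000; 0.0000 -0.9752]  S=[0.6519 0.0678; 0.0678 1.0625]  K=[-0.5288 -0.1472; -0.0488 -0.8583]  nu=[-1.1197, 2.4585]  x^+=[2.2749, -0.7079]  P^+=[0.5612 0.0148; 0.0148 0.1486]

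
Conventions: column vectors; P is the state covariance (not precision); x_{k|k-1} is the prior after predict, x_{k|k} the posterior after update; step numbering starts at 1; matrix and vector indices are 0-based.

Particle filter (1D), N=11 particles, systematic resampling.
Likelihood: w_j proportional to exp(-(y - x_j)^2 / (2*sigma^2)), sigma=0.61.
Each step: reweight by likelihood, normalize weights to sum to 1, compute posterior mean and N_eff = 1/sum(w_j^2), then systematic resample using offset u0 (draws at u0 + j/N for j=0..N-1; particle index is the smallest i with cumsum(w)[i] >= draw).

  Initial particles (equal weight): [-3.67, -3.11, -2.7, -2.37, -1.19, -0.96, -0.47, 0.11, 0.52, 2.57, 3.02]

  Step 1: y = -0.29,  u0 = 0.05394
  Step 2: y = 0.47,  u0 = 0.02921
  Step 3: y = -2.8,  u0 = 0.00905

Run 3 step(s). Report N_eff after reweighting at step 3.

N_eff = 1.2729

step 1: w=[0.0000, 0.0000, 0.0001, 0.0010, 0.1099, 0.1785, 0.3123, 0.2631, 0.1351, 0.0000, 0.0000]  mean=-0.3523  Neff=4.3676  idx=[4, 5, 5, 6, 6, 6, 6, 7, 7, 8, 8]
step 2: w=[0.0049, 0.0127, 0.0127, 0.0604, 0.0604, 0.0604, 0.0604, 0.1665, 0.1665, 0.1975, 0.1975]  mean=0.0982  Neff=6.7386  idx=[2, 4, 5, 7, 7, 8, 8, 9, 9, 10, 10]
step 3: w=[0.8827, 0.0567, 0.0567, 0.0010, 0.0010, 0.0010, 0.0010, 0.0000, 0.0000, 0.0000, 0.0000]  mean=-0.9002  Neff=1.2729  idx=[0, 0, 0, 0, 0, 0, 0, 0, 0, 0, 1]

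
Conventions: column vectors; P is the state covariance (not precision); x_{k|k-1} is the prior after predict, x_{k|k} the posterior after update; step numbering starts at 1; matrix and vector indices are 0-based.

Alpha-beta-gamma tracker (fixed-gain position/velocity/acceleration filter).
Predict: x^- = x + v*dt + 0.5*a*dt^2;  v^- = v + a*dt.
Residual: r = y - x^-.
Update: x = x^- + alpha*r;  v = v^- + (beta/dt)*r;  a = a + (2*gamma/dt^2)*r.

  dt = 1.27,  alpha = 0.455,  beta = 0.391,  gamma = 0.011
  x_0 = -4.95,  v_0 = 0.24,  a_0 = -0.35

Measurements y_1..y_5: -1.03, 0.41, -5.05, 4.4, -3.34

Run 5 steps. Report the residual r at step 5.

resid = -4.9961

step 1: x_pred=-4.9275  r=3.8975  x^+=-3.1541  v^+=0.9954  a^+=-0.2968
step 2: x_pred=-2.1293  r=2.5393  x^+=-0.9739  v^+=1.4002  a^+=-0.2622
step 3: x_pred=0.5929  r=-5.6429  x^+=-1.9746  v^+=-0.6701  a^+=-0.3392
step 4: x_pred=-3.0991  r=7.4991  x^+=0.3130  v^+=1.2080  a^+=-0.2369
step 5: x_pred=1.6561  r=-4.9961  x^+=-0.6172  v^+=-0.6310  a^+=-0.3050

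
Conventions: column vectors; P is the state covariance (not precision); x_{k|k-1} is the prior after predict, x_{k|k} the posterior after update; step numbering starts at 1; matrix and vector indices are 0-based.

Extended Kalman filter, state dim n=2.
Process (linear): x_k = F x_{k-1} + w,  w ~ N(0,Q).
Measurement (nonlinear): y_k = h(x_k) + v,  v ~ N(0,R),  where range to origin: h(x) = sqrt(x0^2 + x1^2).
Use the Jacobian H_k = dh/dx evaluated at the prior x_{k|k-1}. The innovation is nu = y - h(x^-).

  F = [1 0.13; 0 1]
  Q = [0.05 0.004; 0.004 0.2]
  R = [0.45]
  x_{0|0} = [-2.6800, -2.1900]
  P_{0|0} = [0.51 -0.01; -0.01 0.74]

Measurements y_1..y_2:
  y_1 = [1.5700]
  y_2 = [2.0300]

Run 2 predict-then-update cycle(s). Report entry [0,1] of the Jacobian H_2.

H_jac[0,1] = -0.4452

step 1: x^-=[-2.9647, -2.1900]  P^-=[0.5699 0.0902; 0.0902 0.9400]  H_jac=[-0.8043 -0.5942]  S=[1.2368]  K=[-0.4140; -0.5103]  nu=[-2.1159]  x^+=[-2.0888, -1.1104]  P^+=[0.3580 -0.1710; -0.1710 0.6180]
step 2: x^-=[-2.2331, -1.1104]  P^-=[0.3739 -0.0867; -0.0867 0.8180]  H_jac=[-0.8954 -0.4452]  S=[0.8428]  K=[-0.3515; -0.3400]  nu=[-0.4640]  x^+=[-2.0701, -0.9526]  P^+=[0.2698 -0.1874; -0.1874 0.7206]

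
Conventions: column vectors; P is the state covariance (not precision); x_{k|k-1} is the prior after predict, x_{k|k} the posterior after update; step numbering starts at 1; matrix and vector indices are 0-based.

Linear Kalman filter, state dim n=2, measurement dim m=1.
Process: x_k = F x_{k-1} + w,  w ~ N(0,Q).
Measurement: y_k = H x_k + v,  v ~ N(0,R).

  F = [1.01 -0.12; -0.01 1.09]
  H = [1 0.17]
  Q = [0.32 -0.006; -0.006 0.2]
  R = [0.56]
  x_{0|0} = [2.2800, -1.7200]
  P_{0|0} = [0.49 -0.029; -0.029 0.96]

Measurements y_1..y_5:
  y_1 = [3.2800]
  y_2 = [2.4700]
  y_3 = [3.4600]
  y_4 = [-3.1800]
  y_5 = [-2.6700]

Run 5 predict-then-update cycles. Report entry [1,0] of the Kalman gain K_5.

K[1,0] = -0.3801

step 1: x^-=[2.5092, -1.8976]  P^-=[0.8407 -0.1685; -0.1685 1.3413]  S=[1.3822]  K=[0.5875; 0.0431]  nu=[1.0934]  x^+=[3.1516, -1.8505]  P^+=[0.3636 -0.2035; -0.2035 1.3387]
step 2: x^-=[3.4052, -2.0486]  P^-=[0.7595 -0.4090; -0.4090 1.7950]  S=[1.2323]  K=[0.5599; -0.0843]  nu=[-0.5869]  x^+=[3.0766, -1.9991]  P^+=[0.3732 -0.3509; -0.3509 1.7862]
step 3: x^-=[3.3472, -2.2098]  P^-=[0.8115 -0.6301; -0.6301 2.3299]  S=[1.2246]  K=[0.5752; -0.1911]  nu=[0.4884]  x^+=[3.6282, -2.3031]  P^+=[0.4063 -0.4955; -0.4955 2.2852]
step 4: x^-=[3.9408, -2.5467]  P^-=[0.8875 -0.8551; -0.8551 2.9259]  S=[1.2413]  K=[0.5979; -0.2881]  nu=[-6.6879]  x^+=[-0.0576, -0.6196]  P^+=[0.4438 -0.6412; -0.6412 2.8228]
step 5: x^-=[0.0162, -0.6748]  P^-=[0.9688 -1.0864; -1.0864 3.5678]  S=[1.2625]  K=[0.6211; -0.3801]  nu=[-2.5715]  x^+=[-1.5809, 0.3026]  P^+=[0.4818 -0.7884; -0.7884 3.3854]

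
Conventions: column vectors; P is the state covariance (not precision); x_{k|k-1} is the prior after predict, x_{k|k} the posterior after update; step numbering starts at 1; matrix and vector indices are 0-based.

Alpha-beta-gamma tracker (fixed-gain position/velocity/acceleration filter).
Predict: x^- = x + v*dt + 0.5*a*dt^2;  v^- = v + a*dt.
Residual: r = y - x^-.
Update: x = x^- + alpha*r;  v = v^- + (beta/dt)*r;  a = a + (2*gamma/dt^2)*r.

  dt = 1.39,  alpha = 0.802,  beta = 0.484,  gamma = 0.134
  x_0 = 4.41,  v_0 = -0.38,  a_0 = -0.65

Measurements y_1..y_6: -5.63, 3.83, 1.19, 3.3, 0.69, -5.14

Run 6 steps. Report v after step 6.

step 1: x_pred=3.2539  r=-8.8839  x^+=-3.8710  v^+=-4.3769  a^+=-1.8823
step 2: x_pred=-11.7732  r=15.6032  x^+=0.7406  v^+=-1.5602  a^+=0.2820
step 3: x_pred=-1.1556  r=2.3456  x^+=0.7256  v^+=-0.3514  a^+=0.6074
step 4: x_pred=0.8239  r=2.4761  x^+=2.8097  v^+=1.3551  a^+=0.9509
step 5: x_pred=5.6118  r=-4.9218  x^+=1.6645  v^+=0.9630  a^+=0.2681
step 6: x_pred=3.2621  r=-8.4021  x^+=-3.4764  v^+=-1.5899  a^+=-0.8973

v_post = -1.5899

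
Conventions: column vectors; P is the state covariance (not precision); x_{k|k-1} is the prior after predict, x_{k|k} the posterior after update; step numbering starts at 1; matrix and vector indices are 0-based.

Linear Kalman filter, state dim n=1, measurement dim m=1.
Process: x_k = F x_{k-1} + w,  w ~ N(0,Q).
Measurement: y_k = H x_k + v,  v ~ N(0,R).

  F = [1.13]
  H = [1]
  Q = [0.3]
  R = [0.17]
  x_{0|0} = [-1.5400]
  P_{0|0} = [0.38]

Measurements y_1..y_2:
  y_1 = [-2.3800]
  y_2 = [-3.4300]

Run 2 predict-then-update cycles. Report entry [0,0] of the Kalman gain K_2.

K[0,0] = 0.7378

step 1: x^-=[-1.7402]  P^-=[0.7852]  S=[0.9552]  K=[0.8220]  nu=[-0.6398]  x^+=[-2.2661]  P^+=[0.1397]
step 2: x^-=[-2.5607]  P^-=[0.4784]  S=[0.6484]  K=[0.7378]  nu=[-0.8693]  x^+=[-3.2021]  P^+=[0.1254]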